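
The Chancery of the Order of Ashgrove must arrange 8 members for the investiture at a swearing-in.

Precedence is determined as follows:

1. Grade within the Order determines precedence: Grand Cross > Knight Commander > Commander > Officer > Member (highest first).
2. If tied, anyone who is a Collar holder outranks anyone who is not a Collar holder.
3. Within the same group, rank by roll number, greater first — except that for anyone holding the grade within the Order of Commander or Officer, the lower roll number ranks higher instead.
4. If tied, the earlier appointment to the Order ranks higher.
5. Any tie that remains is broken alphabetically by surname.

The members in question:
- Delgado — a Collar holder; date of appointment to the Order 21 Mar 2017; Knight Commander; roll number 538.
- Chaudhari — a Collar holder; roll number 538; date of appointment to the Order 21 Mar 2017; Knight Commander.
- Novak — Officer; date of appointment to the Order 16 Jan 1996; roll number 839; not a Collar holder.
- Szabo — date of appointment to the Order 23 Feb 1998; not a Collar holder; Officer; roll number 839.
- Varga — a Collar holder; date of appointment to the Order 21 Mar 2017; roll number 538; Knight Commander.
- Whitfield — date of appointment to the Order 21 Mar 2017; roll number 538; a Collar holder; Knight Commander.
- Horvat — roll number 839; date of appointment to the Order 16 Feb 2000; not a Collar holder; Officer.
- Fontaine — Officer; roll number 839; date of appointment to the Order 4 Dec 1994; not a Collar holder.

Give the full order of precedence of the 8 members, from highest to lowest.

By grade within the Order: Chaudhari, Delgado, Varga and Whitfield (Knight Commander); then Fontaine, Novak, Szabo and Horvat (Officer).
Chaudhari, Delgado, Varga and Whitfield are each a Collar holder, so the next rule applies.
Chaudhari, Delgado, Varga and Whitfield all have roll number 538, so the next rule applies.
Chaudhari, Delgado, Varga and Whitfield all have date of appointment to the Order 21 Mar 2017, so the next rule applies.
Among Chaudhari, Delgado, Varga and Whitfield, alphabetically by surname: Chaudhari before Delgado before Varga before Whitfield.
Fontaine, Novak, Szabo and Horvat are each not a Collar holder, so the next rule applies.
Fontaine, Novak, Szabo and Horvat all have roll number 839, so the next rule applies.
Among Fontaine, Novak, Szabo and Horvat, by date of appointment to the Order (earlier first): Fontaine (4 Dec 1994) before Novak (16 Jan 1996) before Szabo (23 Feb 1998) before Horvat (16 Feb 2000).
Full order: Chaudhari, Delgado, Varga, Whitfield, Fontaine, Novak, Szabo, Horvat.

Chaudhari, Delgado, Varga, Whitfield, Fontaine, Novak, Szabo, Horvat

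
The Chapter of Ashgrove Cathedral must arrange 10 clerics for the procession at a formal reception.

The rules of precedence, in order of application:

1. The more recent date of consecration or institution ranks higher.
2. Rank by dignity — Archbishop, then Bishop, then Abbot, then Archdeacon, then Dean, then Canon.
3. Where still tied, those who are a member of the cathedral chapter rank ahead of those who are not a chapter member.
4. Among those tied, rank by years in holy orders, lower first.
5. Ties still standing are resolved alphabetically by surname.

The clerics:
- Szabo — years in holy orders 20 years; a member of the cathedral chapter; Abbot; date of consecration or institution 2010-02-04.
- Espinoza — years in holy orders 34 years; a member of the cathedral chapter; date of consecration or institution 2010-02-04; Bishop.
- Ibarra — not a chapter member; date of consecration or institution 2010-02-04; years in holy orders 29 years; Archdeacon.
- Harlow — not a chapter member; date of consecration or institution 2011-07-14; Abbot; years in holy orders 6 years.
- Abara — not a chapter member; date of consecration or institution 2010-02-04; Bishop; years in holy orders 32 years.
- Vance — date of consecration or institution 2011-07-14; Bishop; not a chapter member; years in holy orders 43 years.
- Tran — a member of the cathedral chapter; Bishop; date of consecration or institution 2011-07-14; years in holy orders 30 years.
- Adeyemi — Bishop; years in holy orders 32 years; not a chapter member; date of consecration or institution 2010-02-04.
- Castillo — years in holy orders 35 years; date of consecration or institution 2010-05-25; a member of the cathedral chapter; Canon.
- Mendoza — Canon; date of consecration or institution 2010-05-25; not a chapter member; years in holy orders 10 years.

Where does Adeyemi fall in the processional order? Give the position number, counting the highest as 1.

By date of consecration or institution (later first): Tran, Vance and Harlow (each 2011-07-14); then Castillo and Mendoza (both 2010-05-25); then Espinoza, Abara, Adeyemi, Szabo and Ibarra (each 2010-02-04).
Among Tran, Vance and Harlow, by dignity: Tran and Vance (Bishop) before Harlow (Abbot).
Among Tran and Vance, a member of the cathedral chapter before not a chapter member: Tran (a member of the cathedral chapter) before Vance (not a chapter member).
Castillo and Mendoza are each Canon, so the next rule applies.
Among Castillo and Mendoza, a member of the cathedral chapter before not a chapter member: Castillo (a member of the cathedral chapter) before Mendoza (not a chapter member).
Among Espinoza, Abara, Adeyemi, Szabo and Ibarra, by dignity: Espinoza, Abara and Adeyemi (Bishop) before Szabo (Abbot) before Ibarra (Archdeacon).
Among Espinoza, Abara and Adeyemi, a member of the cathedral chapter before not a chapter member: Espinoza (a member of the cathedral chapter) before Abara and Adeyemi (not a chapter member).
Abara and Adeyemi both have years in holy orders 32 years, so the next rule applies.
Among Abara and Adeyemi, alphabetically by surname: Abara before Adeyemi.
Order: Tran, Vance, Harlow, Castillo, Mendoza, Espinoza, Abara, Adeyemi, Szabo, Ibarra. So position 8.

8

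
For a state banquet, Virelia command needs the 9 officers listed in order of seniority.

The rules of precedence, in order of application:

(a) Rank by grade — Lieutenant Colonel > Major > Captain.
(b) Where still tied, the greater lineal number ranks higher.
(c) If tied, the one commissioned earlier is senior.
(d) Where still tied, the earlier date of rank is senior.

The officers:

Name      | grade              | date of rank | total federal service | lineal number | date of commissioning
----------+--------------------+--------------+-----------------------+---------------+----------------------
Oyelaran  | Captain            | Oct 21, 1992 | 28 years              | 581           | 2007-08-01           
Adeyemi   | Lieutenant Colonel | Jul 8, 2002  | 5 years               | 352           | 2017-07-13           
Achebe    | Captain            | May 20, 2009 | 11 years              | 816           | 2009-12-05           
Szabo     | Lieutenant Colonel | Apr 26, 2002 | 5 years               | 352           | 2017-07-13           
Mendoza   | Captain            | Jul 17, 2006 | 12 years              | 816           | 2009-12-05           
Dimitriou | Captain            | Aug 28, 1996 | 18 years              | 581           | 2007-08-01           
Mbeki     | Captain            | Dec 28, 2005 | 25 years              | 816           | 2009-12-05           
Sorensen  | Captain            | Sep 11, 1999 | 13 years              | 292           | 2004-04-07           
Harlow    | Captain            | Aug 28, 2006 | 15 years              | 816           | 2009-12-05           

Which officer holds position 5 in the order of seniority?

Harlow

By grade: Szabo and Adeyemi (Lieutenant Colonel); then Mbeki, Mendoza, Harlow, Achebe, Oyelaran, Dimitriou and Sorensen (Captain).
Szabo and Adeyemi both have lineal number 352, so the next rule applies.
Szabo and Adeyemi both have date of commissioning 2017-07-13, so the next rule applies.
Among Szabo and Adeyemi, by date of rank (earlier first): Szabo (Apr 26, 2002) before Adeyemi (Jul 8, 2002).
Among Mbeki, Mendoza, Harlow, Achebe, Oyelaran, Dimitriou and Sorensen, by lineal number (higher first): Mbeki, Mendoza, Harlow and Achebe (816) before Oyelaran and Dimitriou (581) before Sorensen (292).
Mbeki, Mendoza, Harlow and Achebe all have date of commissioning 2009-12-05, so the next rule applies.
Among Mbeki, Mendoza, Harlow and Achebe, by date of rank (earlier first): Mbeki (Dec 28, 2005) before Mendoza (Jul 17, 2006) before Harlow (Aug 28, 2006) before Achebe (May 20, 2009).
Oyelaran and Dimitriou both have date of commissioning 2007-08-01, so the next rule applies.
Among Oyelaran and Dimitriou, by date of rank (earlier first): Oyelaran (Oct 21, 1992) before Dimitriou (Aug 28, 1996).
Order: Szabo, Adeyemi, Mbeki, Mendoza, Harlow, Achebe, Oyelaran, Dimitriou, Sorensen.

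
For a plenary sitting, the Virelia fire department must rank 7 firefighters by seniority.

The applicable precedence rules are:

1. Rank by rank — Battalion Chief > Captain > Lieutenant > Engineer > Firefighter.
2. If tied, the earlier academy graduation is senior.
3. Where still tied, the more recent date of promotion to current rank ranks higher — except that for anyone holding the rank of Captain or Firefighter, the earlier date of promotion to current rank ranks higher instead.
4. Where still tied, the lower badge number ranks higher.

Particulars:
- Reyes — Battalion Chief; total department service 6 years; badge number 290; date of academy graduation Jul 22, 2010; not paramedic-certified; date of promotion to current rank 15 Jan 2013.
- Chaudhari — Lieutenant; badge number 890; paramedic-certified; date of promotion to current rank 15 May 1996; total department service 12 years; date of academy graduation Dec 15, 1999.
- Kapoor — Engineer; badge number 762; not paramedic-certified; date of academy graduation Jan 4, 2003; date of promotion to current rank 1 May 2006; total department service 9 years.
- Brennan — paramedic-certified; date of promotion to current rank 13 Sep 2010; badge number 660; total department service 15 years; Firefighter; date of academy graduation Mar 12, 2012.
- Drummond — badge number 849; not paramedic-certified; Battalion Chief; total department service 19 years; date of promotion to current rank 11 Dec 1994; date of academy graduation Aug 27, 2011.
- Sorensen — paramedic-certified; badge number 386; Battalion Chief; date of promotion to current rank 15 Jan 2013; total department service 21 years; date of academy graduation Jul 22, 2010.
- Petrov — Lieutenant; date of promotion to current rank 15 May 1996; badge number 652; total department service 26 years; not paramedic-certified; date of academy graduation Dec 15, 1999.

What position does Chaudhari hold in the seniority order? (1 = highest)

5

By rank: Reyes, Sorensen and Drummond (Battalion Chief); then Petrov and Chaudhari (Lieutenant); then Kapoor (Engineer); then Brennan (Firefighter).
Among Reyes, Sorensen and Drummond, by date of academy graduation (earlier first): Reyes and Sorensen (Jul 22, 2010) before Drummond (Aug 27, 2011).
Reyes and Sorensen both have date of promotion to current rank 15 Jan 2013, so the next rule applies.
Among Reyes and Sorensen, by badge number (lower first): Reyes (290) before Sorensen (386).
Petrov and Chaudhari both have date of academy graduation Dec 15, 1999, so the next rule applies.
Petrov and Chaudhari both have date of promotion to current rank 15 May 1996, so the next rule applies.
Among Petrov and Chaudhari, by badge number (lower first): Petrov (652) before Chaudhari (890).
Order: Reyes, Sorensen, Drummond, Petrov, Chaudhari, Kapoor, Brennan. So position 5.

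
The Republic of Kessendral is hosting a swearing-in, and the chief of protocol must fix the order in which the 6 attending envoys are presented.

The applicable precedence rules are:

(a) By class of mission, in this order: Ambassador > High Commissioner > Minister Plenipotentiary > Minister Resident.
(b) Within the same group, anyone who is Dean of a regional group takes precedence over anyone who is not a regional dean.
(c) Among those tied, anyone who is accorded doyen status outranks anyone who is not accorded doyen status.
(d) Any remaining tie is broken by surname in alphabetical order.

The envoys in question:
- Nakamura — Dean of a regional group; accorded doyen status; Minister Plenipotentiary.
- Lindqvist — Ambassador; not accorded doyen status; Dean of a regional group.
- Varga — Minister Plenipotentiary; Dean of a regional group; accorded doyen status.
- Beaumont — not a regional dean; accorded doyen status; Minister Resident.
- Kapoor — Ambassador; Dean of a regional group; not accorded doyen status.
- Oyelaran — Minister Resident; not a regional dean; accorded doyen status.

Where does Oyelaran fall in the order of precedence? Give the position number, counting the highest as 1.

By class of mission: Kapoor and Lindqvist (Ambassador); then Nakamura and Varga (Minister Plenipotentiary); then Beaumont and Oyelaran (Minister Resident).
Kapoor and Lindqvist are each Dean of a regional group, so the next rule applies.
Kapoor and Lindqvist are each not accorded doyen status, so the next rule applies.
Among Kapoor and Lindqvist, alphabetically by surname: Kapoor before Lindqvist.
Nakamura and Varga are each Dean of a regional group, so the next rule applies.
Nakamura and Varga are each accorded doyen status, so the next rule applies.
Among Nakamura and Varga, alphabetically by surname: Nakamura before Varga.
Beaumont and Oyelaran are each not a regional dean, so the next rule applies.
Beaumont and Oyelaran are each accorded doyen status, so the next rule applies.
Among Beaumont and Oyelaran, alphabetically by surname: Beaumont before Oyelaran.
Order: Kapoor, Lindqvist, Nakamura, Varga, Beaumont, Oyelaran. So position 6.

6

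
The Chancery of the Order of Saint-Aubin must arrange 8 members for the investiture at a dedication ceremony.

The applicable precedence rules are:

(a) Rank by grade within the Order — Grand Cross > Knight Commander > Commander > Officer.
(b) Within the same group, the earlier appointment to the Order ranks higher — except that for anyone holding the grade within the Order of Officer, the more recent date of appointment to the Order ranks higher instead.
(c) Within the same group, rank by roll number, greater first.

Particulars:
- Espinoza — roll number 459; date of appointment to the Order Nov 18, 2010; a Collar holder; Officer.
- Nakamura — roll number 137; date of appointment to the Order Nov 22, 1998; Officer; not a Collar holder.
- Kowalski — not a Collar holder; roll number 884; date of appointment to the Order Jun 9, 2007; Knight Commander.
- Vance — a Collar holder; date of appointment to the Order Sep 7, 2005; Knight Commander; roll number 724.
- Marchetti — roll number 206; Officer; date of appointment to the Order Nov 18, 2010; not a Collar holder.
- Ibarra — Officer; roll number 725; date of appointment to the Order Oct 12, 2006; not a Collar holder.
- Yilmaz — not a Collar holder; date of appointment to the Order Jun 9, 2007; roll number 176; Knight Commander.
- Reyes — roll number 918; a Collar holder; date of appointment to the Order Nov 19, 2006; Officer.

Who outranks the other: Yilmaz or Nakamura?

By grade within the Order: Vance, Kowalski and Yilmaz (Knight Commander); then Espinoza, Marchetti, Reyes, Ibarra and Nakamura (Officer).
Among Vance, Kowalski and Yilmaz, by date of appointment to the Order (earlier first): Vance (Sep 7, 2005) before Kowalski and Yilmaz (Jun 9, 2007).
Among Kowalski and Yilmaz, by roll number (higher first): Kowalski (884) before Yilmaz (176).
Among Espinoza, Marchetti, Reyes, Ibarra and Nakamura, by date of appointment to the Order (later first) (reversed rule for this group): Espinoza and Marchetti (Nov 18, 2010) before Reyes (Nov 19, 2006) before Ibarra (Oct 12, 2006) before Nakamura (Nov 22, 1998).
Among Espinoza and Marchetti, by roll number (higher first): Espinoza (459) before Marchetti (206).
So Yilmaz takes precedence.

Yilmaz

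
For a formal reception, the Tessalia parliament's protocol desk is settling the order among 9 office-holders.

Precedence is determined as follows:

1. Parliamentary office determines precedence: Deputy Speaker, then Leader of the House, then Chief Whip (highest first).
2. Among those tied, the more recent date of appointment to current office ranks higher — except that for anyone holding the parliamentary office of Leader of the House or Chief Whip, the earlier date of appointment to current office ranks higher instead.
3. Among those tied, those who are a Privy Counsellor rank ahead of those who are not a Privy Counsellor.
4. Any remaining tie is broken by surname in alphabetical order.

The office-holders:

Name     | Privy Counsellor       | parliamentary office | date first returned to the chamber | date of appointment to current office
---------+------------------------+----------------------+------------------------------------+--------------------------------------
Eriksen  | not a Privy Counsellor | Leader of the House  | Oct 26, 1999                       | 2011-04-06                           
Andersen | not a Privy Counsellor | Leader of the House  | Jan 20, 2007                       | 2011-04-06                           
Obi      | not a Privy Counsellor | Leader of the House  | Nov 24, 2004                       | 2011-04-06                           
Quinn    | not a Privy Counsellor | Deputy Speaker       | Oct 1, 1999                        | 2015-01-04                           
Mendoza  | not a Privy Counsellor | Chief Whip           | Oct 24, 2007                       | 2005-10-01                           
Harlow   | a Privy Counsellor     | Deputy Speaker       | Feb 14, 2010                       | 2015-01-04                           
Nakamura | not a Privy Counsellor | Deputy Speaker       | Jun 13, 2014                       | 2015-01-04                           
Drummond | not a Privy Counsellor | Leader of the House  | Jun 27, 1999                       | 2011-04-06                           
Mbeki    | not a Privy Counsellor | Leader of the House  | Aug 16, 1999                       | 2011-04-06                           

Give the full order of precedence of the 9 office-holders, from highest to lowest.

By parliamentary office: Harlow, Nakamura and Quinn (Deputy Speaker); then Andersen, Drummond, Eriksen, Mbeki and Obi (Leader of the House); then Mendoza (Chief Whip).
Harlow, Nakamura and Quinn all have date of appointment to current office 2015-01-04, so the next rule applies.
Among Harlow, Nakamura and Quinn, a Privy Counsellor before not a Privy Counsellor: Harlow (a Privy Counsellor) before Nakamura and Quinn (not a Privy Counsellor).
Among Nakamura and Quinn, alphabetically by surname: Nakamura before Quinn.
Andersen, Drummond, Eriksen, Mbeki and Obi all have date of appointment to current office 2011-04-06, so the next rule applies.
Andersen, Drummond, Eriksen, Mbeki and Obi are each not a Privy Counsellor, so the next rule applies.
Among Andersen, Drummond, Eriksen, Mbeki and Obi, alphabetically by surname: Andersen before Drummond before Eriksen before Mbeki before Obi.
Full order: Harlow, Nakamura, Quinn, Andersen, Drummond, Eriksen, Mbeki, Obi, Mendoza.

Harlow, Nakamura, Quinn, Andersen, Drummond, Eriksen, Mbeki, Obi, Mendoza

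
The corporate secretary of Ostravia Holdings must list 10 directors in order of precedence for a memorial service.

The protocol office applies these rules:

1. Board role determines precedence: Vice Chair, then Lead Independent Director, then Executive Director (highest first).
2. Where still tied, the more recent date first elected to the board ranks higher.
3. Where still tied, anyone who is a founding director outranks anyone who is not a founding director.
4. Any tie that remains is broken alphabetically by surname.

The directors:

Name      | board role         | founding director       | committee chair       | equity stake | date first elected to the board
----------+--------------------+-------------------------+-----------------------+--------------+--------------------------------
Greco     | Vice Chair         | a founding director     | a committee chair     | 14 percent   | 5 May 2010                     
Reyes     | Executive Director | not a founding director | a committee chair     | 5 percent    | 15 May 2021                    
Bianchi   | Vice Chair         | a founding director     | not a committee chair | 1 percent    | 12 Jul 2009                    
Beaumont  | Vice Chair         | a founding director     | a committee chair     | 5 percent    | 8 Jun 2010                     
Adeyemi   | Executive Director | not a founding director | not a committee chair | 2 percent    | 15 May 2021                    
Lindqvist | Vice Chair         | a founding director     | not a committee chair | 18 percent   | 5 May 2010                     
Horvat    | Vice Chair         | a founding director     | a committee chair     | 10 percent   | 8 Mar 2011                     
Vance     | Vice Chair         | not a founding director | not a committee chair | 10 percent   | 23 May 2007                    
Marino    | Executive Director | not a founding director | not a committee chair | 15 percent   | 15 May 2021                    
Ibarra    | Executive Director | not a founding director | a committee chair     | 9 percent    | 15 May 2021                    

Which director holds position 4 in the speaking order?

Lindqvist

By board role: Horvat, Beaumont, Greco, Lindqvist, Bianchi and Vance (Vice Chair); then Adeyemi, Ibarra, Marino and Reyes (Executive Director).
Among Horvat, Beaumont, Greco, Lindqvist, Bianchi and Vance, by date first elected to the board (later first): Horvat (8 Mar 2011) before Beaumont (8 Jun 2010) before Greco and Lindqvist (5 May 2010) before Bianchi (12 Jul 2009) before Vance (23 May 2007).
Greco and Lindqvist are each a founding director, so the next rule applies.
Among Greco and Lindqvist, alphabetically by surname: Greco before Lindqvist.
Adeyemi, Ibarra, Marino and Reyes all have date first elected to the board 15 May 2021, so the next rule applies.
Adeyemi, Ibarra, Marino and Reyes are each not a founding director, so the next rule applies.
Among Adeyemi, Ibarra, Marino and Reyes, alphabetically by surname: Adeyemi before Ibarra before Marino before Reyes.
Order: Horvat, Beaumont, Greco, Lindqvist, Bianchi, Vance, Adeyemi, Ibarra, Marino, Reyes.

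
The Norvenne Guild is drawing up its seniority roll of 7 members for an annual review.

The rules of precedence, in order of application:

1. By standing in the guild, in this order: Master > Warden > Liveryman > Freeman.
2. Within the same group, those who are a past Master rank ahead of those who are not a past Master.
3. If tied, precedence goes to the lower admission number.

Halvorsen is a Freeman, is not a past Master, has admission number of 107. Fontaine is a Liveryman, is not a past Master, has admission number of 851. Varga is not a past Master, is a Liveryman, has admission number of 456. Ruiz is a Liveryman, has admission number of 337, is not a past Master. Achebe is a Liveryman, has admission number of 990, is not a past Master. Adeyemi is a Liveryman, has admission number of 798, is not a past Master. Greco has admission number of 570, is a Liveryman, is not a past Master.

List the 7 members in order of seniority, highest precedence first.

By standing in the guild: Ruiz, Varga, Greco, Adeyemi, Fontaine and Achebe (Liveryman); then Halvorsen (Freeman).
Ruiz, Varga, Greco, Adeyemi, Fontaine and Achebe are each not a past Master, so the next rule applies.
Among Ruiz, Varga, Greco, Adeyemi, Fontaine and Achebe, by admission number (lower first): Ruiz (337) before Varga (456) before Greco (570) before Adeyemi (798) before Fontaine (851) before Achebe (990).
Full order: Ruiz, Varga, Greco, Adeyemi, Fontaine, Achebe, Halvorsen.

Ruiz, Varga, Greco, Adeyemi, Fontaine, Achebe, Halvorsen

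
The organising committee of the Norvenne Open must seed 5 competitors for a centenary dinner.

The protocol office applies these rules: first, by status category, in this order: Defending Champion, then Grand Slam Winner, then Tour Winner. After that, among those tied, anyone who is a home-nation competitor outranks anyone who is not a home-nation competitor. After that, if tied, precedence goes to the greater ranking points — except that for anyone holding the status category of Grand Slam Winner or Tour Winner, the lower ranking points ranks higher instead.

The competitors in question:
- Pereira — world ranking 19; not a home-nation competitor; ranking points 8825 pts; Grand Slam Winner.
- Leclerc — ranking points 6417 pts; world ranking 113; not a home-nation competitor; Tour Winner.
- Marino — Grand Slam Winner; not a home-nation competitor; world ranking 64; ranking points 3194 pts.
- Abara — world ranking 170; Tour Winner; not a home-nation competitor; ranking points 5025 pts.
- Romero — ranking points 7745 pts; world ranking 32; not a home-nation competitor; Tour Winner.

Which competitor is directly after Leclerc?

By status category: Marino and Pereira (Grand Slam Winner); then Abara, Leclerc and Romero (Tour Winner).
Marino and Pereira are each not a home-nation competitor, so the next rule applies.
Among Marino and Pereira, by ranking points (lower first) (reversed rule for this group): Marino (3194 pts) before Pereira (8825 pts).
Abara, Leclerc and Romero are each not a home-nation competitor, so the next rule applies.
Among Abara, Leclerc and Romero, by ranking points (lower first) (reversed rule for this group): Abara (5025 pts) before Leclerc (6417 pts) before Romero (7745 pts).
Order: Marino, Pereira, Abara, Leclerc, Romero.

Romero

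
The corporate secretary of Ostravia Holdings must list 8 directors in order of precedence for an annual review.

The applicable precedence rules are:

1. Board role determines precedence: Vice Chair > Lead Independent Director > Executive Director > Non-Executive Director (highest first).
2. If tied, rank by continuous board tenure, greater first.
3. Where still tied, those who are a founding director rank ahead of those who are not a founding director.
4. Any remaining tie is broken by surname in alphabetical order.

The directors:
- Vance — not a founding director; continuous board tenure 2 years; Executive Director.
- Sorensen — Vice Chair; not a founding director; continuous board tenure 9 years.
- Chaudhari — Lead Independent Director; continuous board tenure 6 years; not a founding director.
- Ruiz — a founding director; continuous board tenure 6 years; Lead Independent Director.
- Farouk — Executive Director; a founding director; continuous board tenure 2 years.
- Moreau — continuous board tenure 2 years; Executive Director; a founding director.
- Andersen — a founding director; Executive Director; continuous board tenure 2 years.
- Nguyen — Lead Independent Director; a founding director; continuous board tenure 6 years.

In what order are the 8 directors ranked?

Sorensen, Nguyen, Ruiz, Chaudhari, Andersen, Farouk, Moreau, Vance

By board role: Sorensen (Vice Chair); then Nguyen, Ruiz and Chaudhari (Lead Independent Director); then Andersen, Farouk, Moreau and Vance (Executive Director).
Nguyen, Ruiz and Chaudhari all have continuous board tenure 6 years, so the next rule applies.
Among Nguyen, Ruiz and Chaudhari, a founding director before not a founding director: Nguyen and Ruiz (a founding director) before Chaudhari (not a founding director).
Among Nguyen and Ruiz, alphabetically by surname: Nguyen before Ruiz.
Andersen, Farouk, Moreau and Vance all have continuous board tenure 2 years, so the next rule applies.
Among Andersen, Farouk, Moreau and Vance, a founding director before not a founding director: Andersen, Farouk and Moreau (a founding director) before Vance (not a founding director).
Among Andersen, Farouk and Moreau, alphabetically by surname: Andersen before Farouk before Moreau.
Full order: Sorensen, Nguyen, Ruiz, Chaudhari, Andersen, Farouk, Moreau, Vance.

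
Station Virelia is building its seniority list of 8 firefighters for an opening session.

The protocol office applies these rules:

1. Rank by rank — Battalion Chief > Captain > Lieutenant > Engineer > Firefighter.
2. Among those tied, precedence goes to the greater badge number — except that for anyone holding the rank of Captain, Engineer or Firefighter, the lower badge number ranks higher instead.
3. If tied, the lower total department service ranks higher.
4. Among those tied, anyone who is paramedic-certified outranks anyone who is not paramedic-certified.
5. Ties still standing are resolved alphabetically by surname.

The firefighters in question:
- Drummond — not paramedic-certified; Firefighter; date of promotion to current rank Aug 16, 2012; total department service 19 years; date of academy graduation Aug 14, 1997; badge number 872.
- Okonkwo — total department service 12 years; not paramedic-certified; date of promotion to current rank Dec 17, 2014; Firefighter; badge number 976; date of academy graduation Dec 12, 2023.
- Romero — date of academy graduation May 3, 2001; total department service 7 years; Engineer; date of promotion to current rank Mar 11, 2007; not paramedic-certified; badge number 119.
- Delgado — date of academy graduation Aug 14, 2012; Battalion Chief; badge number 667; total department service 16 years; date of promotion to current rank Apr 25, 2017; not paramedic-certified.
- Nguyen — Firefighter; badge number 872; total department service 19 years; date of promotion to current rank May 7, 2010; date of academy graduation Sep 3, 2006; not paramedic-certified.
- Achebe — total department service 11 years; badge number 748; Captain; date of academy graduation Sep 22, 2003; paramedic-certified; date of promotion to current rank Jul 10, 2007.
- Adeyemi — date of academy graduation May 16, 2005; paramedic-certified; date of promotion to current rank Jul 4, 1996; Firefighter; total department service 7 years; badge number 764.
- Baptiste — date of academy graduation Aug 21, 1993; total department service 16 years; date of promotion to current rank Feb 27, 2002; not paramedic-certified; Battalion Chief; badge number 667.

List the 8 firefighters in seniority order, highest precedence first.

By rank: Baptiste and Delgado (Battalion Chief); then Achebe (Captain); then Romero (Engineer); then Adeyemi, Drummond, Nguyen and Okonkwo (Firefighter).
Baptiste and Delgado both have badge number 667, so the next rule applies.
Baptiste and Delgado both have total department service 16 years, so the next rule applies.
Baptiste and Delgado are each not paramedic-certified, so the next rule applies.
Among Baptiste and Delgado, alphabetically by surname: Baptiste before Delgado.
Among Adeyemi, Drummond, Nguyen and Okonkwo, by badge number (lower first) (reversed rule for this group): Adeyemi (764) before Drummond and Nguyen (872) before Okonkwo (976).
Drummond and Nguyen both have total department service 19 years, so the next rule applies.
Drummond and Nguyen are each not paramedic-certified, so the next rule applies.
Among Drummond and Nguyen, alphabetically by surname: Drummond before Nguyen.
Full order: Baptiste, Delgado, Achebe, Romero, Adeyemi, Drummond, Nguyen, Okonkwo.

Baptiste, Delgado, Achebe, Romero, Adeyemi, Drummond, Nguyen, Okonkwo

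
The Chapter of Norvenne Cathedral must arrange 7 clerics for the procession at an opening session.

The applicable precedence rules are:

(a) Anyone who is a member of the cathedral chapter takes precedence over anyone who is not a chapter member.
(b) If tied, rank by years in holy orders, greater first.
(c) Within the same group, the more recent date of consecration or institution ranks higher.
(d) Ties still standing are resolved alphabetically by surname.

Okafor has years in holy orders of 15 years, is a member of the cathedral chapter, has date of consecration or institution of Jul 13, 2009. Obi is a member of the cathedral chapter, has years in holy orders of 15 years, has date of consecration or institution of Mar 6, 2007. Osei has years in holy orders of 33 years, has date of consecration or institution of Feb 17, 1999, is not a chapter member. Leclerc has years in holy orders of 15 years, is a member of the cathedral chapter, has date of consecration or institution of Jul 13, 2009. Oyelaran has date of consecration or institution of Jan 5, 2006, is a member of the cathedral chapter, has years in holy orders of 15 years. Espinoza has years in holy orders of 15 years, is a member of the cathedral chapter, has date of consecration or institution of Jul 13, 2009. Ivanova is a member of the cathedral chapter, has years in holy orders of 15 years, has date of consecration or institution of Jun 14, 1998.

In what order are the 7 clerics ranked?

Espinoza, Leclerc, Okafor, Obi, Oyelaran, Ivanova, Osei

By the first rule: Espinoza, Leclerc, Okafor, Obi, Oyelaran and Ivanova (each a member of the cathedral chapter); then Osei (not a chapter member).
Espinoza, Leclerc, Okafor, Obi, Oyelaran and Ivanova all have years in holy orders 15 years, so the next rule applies.
Among Espinoza, Leclerc, Okafor, Obi, Oyelaran and Ivanova, by date of consecration or institution (later first): Espinoza, Leclerc and Okafor (Jul 13, 2009) before Obi (Mar 6, 2007) before Oyelaran (Jan 5, 2006) before Ivanova (Jun 14, 1998).
Among Espinoza, Leclerc and Okafor, alphabetically by surname: Espinoza before Leclerc before Okafor.
Full order: Espinoza, Leclerc, Okafor, Obi, Oyelaran, Ivanova, Osei.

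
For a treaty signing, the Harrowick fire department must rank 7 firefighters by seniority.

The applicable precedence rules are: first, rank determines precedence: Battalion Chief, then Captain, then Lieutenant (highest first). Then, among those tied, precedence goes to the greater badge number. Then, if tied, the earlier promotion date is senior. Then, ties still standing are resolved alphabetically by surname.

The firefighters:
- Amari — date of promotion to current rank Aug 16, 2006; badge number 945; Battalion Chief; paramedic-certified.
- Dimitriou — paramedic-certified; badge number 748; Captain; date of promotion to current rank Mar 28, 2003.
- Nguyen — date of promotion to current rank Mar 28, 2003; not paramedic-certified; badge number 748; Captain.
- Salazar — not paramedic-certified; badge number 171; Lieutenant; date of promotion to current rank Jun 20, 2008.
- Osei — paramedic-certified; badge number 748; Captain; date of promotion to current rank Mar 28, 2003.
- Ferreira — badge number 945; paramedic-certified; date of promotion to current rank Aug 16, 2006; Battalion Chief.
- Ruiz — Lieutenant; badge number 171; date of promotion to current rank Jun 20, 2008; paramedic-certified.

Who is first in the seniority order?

By rank: Amari and Ferreira (Battalion Chief); then Dimitriou, Nguyen and Osei (Captain); then Ruiz and Salazar (Lieutenant).
Amari and Ferreira both have badge number 945, so the next rule applies.
Amari and Ferreira both have date of promotion to current rank Aug 16, 2006, so the next rule applies.
Among Amari and Ferreira, alphabetically by surname: Amari before Ferreira.
Dimitriou, Nguyen and Osei all have badge number 748, so the next rule applies.
Dimitriou, Nguyen and Osei all have date of promotion to current rank Mar 28, 2003, so the next rule applies.
Among Dimitriou, Nguyen and Osei, alphabetically by surname: Dimitriou before Nguyen before Osei.
Ruiz and Salazar both have badge number 171, so the next rule applies.
Ruiz and Salazar both have date of promotion to current rank Jun 20, 2008, so the next rule applies.
Among Ruiz and Salazar, alphabetically by surname: Ruiz before Salazar.
Order: Amari, Ferreira, Dimitriou, Nguyen, Osei, Ruiz, Salazar.

Amari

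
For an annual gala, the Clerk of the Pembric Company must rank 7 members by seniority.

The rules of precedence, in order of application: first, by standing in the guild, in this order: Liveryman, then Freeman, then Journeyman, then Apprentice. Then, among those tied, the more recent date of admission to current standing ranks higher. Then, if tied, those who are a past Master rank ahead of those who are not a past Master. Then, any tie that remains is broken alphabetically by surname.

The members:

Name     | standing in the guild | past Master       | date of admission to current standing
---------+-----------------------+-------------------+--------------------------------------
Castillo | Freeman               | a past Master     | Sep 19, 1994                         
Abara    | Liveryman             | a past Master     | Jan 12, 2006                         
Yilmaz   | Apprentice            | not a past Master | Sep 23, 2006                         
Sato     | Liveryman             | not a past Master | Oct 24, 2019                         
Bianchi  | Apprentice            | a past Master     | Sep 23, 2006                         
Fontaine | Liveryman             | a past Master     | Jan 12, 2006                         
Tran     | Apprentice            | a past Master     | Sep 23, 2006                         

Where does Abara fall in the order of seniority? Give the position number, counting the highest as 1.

By standing in the guild: Sato, Abara and Fontaine (Liveryman); then Castillo (Freeman); then Bianchi, Tran and Yilmaz (Apprentice).
Among Sato, Abara and Fontaine, by date of admission to current standing (later first): Sato (Oct 24, 2019) before Abara and Fontaine (Jan 12, 2006).
Abara and Fontaine are each a past Master, so the next rule applies.
Among Abara and Fontaine, alphabetically by surname: Abara before Fontaine.
Bianchi, Tran and Yilmaz all have date of admission to current standing Sep 23, 2006, so the next rule applies.
Among Bianchi, Tran and Yilmaz, a past Master before not a past Master: Bianchi and Tran (a past Master) before Yilmaz (not a past Master).
Among Bianchi and Tran, alphabetically by surname: Bianchi before Tran.
Order: Sato, Abara, Fontaine, Castillo, Bianchi, Tran, Yilmaz. So position 2.

2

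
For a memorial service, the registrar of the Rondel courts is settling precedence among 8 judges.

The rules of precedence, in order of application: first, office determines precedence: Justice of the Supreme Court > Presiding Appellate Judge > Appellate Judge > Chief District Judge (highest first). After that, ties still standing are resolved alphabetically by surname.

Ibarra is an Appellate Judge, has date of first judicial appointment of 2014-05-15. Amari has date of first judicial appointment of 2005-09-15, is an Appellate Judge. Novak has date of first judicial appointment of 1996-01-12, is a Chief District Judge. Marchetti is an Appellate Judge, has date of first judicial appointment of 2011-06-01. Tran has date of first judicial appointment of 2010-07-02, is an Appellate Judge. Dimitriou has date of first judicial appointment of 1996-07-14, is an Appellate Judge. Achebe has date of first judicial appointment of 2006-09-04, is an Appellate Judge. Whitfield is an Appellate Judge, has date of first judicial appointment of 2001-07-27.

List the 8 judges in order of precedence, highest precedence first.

Achebe, Amari, Dimitriou, Ibarra, Marchetti, Tran, Whitfield, Novak

By office: Achebe, Amari, Dimitriou, Ibarra, Marchetti, Tran and Whitfield (Appellate Judge); then Novak (Chief District Judge).
Among Achebe, Amari, Dimitriou, Ibarra, Marchetti, Tran and Whitfield, alphabetically by surname: Achebe before Amari before Dimitriou before Ibarra before Marchetti before Tran before Whitfield.
Full order: Achebe, Amari, Dimitriou, Ibarra, Marchetti, Tran, Whitfield, Novak.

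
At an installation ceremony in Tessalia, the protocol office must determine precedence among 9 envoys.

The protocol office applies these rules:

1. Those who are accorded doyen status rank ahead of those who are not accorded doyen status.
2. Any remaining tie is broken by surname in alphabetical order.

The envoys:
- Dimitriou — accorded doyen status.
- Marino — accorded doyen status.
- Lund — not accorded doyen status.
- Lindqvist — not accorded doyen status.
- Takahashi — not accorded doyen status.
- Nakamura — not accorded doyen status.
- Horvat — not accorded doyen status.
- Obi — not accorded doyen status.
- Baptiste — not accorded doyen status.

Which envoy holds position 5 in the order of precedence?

By the first rule: Dimitriou and Marino (both accorded doyen status); then Baptiste, Horvat, Lindqvist, Lund, Nakamura, Obi and Takahashi (each not accorded doyen status).
Among Dimitriou and Marino, alphabetically by surname: Dimitriou before Marino.
Among Baptiste, Horvat, Lindqvist, Lund, Nakamura, Obi and Takahashi, alphabetically by surname: Baptiste before Horvat before Lindqvist before Lund before Nakamura before Obi before Takahashi.
Order: Dimitriou, Marino, Baptiste, Horvat, Lindqvist, Lund, Nakamura, Obi, Takahashi.

Lindqvist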